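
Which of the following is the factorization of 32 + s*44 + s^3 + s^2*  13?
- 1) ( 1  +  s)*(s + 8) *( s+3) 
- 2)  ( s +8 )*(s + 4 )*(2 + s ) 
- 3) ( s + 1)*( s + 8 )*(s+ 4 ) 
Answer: 3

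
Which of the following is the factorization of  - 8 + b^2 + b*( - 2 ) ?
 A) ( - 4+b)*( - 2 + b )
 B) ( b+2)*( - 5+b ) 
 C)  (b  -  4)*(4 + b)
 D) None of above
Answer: D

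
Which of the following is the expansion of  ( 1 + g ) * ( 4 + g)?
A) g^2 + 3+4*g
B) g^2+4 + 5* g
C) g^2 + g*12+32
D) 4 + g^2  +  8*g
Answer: B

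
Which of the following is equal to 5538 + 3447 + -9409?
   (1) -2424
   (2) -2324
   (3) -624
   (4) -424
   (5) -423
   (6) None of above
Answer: 4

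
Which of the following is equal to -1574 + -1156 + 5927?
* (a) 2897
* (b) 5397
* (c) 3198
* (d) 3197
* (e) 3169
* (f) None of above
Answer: d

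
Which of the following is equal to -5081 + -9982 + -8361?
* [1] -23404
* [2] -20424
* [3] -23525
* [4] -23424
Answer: 4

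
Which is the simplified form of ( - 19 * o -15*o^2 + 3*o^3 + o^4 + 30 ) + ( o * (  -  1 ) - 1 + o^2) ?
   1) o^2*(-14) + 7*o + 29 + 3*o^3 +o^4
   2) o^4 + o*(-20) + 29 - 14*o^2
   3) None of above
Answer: 3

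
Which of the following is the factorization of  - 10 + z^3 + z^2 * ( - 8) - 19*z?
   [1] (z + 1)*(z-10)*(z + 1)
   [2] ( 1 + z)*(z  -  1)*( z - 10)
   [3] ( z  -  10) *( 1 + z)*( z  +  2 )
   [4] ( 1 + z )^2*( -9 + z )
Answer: 1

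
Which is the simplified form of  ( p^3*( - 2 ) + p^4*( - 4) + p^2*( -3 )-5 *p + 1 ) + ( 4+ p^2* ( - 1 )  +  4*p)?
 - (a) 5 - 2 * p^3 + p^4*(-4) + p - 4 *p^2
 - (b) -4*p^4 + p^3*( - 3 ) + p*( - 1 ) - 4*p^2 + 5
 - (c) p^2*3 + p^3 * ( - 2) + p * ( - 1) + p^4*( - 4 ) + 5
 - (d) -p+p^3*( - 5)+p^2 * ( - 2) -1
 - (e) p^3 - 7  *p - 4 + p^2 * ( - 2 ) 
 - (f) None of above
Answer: f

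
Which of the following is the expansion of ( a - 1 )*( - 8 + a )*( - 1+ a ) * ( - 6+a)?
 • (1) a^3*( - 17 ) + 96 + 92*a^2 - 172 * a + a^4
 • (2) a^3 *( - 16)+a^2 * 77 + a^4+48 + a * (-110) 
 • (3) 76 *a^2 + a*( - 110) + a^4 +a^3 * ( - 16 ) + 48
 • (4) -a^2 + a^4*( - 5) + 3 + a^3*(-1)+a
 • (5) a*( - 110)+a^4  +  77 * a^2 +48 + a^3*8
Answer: 2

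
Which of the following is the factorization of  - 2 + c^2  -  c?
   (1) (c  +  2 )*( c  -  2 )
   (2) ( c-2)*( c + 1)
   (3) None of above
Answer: 2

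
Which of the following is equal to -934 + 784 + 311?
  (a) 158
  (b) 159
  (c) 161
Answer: c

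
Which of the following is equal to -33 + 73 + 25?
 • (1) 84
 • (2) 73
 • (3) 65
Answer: 3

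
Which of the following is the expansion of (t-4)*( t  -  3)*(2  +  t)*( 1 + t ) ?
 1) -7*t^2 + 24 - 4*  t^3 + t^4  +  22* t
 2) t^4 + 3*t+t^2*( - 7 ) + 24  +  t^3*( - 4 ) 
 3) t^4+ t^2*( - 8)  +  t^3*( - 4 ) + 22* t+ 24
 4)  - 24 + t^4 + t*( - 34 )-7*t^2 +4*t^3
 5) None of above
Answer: 1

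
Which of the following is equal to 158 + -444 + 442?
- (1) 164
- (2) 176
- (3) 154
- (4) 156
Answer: 4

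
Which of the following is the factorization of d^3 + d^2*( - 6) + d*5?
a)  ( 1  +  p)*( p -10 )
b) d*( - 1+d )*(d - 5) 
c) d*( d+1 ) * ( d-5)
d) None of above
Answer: b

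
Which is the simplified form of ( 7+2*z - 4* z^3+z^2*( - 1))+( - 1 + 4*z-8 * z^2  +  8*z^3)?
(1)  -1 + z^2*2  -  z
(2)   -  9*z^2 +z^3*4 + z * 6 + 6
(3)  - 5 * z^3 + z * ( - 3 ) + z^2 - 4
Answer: 2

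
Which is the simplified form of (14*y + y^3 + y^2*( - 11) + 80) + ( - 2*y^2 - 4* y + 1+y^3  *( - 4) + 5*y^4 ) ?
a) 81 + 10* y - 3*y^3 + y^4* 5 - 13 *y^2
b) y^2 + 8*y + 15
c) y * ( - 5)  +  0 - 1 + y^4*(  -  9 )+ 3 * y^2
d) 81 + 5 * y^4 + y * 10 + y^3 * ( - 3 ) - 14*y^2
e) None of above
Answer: a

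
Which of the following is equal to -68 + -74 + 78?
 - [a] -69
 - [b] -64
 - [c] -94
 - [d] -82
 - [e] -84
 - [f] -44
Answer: b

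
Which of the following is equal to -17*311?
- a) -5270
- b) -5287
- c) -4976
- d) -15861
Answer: b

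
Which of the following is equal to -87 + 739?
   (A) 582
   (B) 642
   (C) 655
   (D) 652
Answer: D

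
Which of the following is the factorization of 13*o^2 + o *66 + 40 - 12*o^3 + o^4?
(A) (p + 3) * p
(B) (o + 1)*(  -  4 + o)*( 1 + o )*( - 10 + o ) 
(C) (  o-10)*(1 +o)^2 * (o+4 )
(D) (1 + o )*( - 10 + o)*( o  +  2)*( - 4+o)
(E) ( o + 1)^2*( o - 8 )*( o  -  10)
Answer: B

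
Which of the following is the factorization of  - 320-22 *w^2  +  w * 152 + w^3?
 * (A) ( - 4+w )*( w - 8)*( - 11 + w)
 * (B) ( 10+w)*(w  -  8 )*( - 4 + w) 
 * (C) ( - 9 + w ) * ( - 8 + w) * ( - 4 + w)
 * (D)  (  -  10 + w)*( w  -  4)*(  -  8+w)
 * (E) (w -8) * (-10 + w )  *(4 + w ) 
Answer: D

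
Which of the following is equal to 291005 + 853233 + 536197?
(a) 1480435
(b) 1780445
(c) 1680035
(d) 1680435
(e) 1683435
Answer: d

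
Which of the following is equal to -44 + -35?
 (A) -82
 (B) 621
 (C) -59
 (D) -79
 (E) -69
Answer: D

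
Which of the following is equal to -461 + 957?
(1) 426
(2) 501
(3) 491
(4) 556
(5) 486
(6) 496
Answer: 6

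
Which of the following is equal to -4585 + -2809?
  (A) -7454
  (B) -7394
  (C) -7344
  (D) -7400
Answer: B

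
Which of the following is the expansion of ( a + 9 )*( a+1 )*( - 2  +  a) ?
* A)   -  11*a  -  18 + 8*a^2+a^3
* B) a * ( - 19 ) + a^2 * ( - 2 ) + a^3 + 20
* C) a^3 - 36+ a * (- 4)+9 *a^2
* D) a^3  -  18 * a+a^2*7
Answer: A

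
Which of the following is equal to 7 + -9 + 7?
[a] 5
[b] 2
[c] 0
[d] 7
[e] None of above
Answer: a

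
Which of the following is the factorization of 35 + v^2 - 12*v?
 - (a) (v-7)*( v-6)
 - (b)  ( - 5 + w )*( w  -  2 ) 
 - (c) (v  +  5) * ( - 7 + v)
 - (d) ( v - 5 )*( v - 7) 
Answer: d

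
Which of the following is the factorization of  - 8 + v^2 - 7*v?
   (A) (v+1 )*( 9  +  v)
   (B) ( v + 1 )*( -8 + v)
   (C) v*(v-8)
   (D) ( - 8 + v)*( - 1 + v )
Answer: B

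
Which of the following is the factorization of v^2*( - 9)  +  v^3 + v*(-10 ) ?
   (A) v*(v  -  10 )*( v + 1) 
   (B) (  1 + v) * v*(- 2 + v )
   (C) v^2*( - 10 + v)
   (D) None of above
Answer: A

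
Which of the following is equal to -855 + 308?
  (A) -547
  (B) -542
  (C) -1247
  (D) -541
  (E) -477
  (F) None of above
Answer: A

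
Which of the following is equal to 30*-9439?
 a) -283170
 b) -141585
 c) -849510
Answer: a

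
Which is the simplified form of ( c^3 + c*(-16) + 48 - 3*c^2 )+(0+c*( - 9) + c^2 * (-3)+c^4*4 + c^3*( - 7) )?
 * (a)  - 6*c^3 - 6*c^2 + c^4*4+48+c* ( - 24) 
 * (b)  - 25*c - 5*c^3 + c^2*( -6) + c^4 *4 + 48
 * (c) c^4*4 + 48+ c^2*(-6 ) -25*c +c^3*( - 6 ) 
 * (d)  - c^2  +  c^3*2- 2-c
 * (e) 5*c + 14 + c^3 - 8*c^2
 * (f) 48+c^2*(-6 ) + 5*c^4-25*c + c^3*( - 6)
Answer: c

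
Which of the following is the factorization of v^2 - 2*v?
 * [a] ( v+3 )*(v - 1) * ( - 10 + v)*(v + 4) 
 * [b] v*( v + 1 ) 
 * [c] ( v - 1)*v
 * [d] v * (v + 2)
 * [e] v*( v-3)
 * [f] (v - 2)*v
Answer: f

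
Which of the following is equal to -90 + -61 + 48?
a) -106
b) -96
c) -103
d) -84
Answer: c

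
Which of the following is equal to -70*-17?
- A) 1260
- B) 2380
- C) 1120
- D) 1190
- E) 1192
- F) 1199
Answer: D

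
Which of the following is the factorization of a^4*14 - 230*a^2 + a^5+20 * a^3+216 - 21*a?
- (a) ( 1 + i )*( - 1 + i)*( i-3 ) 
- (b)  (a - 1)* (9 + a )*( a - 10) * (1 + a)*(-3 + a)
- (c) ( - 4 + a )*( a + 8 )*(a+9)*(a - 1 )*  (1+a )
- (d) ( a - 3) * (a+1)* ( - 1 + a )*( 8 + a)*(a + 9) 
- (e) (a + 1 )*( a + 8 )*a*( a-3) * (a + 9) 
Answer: d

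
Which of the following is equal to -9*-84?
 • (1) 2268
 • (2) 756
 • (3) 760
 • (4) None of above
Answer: 2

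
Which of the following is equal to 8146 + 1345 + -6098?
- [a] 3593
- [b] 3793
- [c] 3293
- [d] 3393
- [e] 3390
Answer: d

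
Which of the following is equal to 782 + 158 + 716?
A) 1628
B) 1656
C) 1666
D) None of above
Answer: B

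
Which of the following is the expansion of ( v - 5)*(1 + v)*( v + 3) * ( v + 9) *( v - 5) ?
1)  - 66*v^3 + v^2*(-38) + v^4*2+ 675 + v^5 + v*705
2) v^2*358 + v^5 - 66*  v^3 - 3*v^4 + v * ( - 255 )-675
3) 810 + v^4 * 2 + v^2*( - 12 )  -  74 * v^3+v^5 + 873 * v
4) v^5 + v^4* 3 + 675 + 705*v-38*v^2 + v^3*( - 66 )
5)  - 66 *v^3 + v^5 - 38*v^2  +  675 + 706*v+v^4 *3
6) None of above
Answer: 4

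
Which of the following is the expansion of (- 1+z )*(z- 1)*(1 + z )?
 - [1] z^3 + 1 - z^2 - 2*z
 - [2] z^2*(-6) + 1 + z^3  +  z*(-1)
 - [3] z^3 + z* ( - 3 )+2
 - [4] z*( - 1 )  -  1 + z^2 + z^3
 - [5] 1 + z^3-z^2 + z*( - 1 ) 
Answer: 5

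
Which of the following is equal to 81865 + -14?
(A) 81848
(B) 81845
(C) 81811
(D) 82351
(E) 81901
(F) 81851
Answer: F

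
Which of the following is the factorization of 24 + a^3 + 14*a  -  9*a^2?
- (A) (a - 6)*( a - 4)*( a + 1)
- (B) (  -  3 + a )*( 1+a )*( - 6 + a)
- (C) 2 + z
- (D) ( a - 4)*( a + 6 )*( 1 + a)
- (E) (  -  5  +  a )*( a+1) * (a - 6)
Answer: A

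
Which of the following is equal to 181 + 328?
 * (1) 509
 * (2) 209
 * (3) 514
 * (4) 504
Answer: 1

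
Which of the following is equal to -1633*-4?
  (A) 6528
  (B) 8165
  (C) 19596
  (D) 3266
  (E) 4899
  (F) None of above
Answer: F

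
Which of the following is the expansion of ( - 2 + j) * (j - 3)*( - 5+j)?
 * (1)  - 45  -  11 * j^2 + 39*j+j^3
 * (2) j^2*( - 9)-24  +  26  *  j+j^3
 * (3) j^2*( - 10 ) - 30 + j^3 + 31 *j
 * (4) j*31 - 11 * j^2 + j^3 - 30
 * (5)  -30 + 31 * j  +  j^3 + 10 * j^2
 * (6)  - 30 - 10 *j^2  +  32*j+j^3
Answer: 3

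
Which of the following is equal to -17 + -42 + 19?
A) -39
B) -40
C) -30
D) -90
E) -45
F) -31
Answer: B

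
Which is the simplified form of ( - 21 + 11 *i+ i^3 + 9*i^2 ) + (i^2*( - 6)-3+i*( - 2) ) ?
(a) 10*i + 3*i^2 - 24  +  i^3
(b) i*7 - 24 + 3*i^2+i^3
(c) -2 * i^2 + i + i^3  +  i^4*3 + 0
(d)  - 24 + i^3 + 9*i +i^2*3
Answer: d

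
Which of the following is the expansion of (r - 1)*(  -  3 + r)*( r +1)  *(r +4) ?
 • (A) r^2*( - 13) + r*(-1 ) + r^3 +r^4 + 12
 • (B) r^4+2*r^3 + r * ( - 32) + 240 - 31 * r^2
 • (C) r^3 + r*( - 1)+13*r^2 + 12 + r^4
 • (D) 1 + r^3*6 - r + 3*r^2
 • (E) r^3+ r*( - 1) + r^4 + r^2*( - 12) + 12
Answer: A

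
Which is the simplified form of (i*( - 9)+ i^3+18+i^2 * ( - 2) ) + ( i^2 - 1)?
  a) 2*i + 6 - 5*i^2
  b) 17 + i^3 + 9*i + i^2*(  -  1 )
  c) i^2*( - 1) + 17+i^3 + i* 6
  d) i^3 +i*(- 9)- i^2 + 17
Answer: d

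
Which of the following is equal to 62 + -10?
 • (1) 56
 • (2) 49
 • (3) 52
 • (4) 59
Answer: 3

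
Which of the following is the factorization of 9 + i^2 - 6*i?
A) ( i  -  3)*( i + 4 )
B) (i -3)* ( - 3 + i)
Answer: B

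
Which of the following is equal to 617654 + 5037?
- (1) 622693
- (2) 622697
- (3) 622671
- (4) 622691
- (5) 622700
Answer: 4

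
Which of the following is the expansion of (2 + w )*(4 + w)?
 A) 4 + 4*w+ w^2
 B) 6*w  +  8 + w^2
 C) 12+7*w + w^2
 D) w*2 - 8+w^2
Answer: B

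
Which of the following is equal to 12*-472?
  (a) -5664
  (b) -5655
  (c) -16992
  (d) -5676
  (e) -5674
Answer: a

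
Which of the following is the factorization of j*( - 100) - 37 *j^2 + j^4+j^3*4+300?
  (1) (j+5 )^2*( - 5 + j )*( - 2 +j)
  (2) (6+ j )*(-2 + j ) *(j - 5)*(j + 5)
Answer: 2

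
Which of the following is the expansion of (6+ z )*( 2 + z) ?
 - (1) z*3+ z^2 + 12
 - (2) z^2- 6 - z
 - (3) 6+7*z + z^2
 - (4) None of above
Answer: 4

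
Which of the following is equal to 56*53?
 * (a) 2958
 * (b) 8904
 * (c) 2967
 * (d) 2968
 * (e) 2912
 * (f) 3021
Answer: d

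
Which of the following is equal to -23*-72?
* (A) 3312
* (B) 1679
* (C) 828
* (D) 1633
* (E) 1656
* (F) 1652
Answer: E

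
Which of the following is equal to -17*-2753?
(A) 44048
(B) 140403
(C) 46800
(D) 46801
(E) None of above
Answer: D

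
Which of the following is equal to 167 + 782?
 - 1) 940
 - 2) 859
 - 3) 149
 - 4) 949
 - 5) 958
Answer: 4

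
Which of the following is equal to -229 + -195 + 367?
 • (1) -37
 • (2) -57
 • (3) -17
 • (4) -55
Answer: 2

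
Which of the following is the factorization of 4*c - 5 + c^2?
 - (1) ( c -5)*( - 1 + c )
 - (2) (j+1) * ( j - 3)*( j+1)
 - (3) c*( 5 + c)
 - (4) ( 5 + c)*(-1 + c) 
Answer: 4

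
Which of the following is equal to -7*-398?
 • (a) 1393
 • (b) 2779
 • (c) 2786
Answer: c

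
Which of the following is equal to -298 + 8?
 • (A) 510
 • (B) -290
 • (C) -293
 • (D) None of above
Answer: B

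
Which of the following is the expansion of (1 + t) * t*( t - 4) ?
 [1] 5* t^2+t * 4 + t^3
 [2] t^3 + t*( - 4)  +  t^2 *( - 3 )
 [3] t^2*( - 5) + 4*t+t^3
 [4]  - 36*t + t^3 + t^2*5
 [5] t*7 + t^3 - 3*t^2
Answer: 2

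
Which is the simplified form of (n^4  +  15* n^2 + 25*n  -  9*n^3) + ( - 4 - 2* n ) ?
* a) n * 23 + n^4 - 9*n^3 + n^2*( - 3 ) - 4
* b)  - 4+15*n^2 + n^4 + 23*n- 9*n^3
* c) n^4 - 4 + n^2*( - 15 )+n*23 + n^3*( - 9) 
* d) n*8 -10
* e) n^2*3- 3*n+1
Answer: b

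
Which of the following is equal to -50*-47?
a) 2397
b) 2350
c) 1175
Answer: b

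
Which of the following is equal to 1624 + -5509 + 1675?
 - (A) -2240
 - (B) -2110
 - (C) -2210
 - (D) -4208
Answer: C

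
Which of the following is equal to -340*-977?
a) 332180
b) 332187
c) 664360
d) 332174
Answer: a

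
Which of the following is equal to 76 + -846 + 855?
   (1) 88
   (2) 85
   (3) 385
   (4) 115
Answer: 2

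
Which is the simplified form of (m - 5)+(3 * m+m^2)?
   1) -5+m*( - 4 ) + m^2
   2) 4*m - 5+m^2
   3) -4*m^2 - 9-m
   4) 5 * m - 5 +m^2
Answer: 2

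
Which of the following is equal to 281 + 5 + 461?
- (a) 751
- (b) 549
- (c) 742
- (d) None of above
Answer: d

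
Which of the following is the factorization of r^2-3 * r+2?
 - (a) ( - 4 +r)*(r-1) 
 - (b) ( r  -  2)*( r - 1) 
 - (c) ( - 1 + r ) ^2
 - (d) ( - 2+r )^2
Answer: b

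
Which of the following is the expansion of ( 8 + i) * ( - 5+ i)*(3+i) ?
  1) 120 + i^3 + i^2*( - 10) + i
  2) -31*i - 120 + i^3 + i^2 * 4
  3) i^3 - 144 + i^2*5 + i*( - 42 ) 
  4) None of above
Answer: 4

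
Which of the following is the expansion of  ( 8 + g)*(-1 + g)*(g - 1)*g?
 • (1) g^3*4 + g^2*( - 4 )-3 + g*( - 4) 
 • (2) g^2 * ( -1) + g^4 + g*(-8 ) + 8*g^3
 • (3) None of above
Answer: 3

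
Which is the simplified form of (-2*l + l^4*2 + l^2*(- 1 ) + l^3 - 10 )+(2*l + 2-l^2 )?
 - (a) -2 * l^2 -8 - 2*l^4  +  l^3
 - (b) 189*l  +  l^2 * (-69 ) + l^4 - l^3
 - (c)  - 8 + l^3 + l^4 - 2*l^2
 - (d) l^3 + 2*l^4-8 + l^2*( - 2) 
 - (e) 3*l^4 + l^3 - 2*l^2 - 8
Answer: d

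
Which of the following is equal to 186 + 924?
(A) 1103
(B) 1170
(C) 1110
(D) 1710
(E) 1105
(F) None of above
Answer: C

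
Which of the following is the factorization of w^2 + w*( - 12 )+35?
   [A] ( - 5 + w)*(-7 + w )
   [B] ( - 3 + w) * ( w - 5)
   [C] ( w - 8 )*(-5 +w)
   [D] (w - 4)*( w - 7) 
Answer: A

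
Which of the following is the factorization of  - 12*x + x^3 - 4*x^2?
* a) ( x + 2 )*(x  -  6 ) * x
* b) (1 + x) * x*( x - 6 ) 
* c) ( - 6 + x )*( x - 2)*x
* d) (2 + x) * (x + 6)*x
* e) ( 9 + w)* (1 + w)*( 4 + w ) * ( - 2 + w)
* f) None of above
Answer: a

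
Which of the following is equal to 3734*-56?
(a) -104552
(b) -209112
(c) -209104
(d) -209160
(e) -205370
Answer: c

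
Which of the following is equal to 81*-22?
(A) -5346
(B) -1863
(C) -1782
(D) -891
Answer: C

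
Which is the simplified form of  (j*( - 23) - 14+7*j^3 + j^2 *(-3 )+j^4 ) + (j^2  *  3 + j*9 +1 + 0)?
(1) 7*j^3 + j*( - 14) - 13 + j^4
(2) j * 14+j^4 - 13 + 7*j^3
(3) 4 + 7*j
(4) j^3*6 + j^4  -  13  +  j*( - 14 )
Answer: 1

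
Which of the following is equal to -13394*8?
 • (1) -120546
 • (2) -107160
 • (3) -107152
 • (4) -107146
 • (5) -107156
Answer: 3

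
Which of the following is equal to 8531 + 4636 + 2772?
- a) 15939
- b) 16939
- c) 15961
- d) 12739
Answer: a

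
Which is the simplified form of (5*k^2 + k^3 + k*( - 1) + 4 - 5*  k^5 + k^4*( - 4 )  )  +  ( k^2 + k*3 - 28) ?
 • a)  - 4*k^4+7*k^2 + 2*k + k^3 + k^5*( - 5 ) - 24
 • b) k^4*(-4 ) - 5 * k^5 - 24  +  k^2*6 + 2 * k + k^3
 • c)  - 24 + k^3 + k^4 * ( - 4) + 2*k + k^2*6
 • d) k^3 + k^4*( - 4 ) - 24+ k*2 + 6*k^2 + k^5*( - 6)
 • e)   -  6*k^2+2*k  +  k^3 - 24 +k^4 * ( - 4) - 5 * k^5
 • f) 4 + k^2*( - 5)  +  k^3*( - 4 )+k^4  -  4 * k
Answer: b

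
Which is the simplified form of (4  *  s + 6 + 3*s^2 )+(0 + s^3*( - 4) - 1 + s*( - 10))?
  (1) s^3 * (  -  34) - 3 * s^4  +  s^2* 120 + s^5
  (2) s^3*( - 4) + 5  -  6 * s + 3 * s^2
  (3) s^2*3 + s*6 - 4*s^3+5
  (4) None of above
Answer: 2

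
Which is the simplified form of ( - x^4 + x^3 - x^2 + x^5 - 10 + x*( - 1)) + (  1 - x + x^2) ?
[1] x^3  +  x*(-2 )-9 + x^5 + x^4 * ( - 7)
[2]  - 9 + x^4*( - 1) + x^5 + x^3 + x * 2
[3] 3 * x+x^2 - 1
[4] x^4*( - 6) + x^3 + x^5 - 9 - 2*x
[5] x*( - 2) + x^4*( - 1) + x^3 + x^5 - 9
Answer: 5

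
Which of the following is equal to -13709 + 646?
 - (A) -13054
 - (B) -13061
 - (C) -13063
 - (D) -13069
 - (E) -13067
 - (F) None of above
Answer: C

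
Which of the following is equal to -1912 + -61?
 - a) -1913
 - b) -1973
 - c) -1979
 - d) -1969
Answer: b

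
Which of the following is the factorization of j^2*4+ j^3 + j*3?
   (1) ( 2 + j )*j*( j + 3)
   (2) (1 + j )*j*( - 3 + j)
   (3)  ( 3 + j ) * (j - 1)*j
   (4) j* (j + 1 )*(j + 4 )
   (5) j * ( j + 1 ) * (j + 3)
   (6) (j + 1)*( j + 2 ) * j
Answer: 5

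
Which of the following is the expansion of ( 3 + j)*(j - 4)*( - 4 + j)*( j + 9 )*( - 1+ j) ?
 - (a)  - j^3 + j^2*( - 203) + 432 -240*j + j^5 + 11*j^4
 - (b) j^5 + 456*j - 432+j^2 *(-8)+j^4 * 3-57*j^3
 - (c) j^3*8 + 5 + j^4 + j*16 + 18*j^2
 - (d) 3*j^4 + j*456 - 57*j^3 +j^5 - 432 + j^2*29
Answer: d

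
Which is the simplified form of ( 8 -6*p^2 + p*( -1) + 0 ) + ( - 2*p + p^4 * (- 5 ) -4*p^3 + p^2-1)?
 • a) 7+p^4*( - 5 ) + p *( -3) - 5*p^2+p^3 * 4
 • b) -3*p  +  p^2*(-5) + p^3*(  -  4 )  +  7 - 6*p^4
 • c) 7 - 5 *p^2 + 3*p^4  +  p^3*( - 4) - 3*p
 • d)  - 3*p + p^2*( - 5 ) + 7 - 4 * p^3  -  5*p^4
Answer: d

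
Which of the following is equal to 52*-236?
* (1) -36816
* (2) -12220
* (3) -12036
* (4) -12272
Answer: 4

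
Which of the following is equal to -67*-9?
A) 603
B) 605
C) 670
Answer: A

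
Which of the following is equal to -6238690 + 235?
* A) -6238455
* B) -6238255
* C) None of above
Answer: A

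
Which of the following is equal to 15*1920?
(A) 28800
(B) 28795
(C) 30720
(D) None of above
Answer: A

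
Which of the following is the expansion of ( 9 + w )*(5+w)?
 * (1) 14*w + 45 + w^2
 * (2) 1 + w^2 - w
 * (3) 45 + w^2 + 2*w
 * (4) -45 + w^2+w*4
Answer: 1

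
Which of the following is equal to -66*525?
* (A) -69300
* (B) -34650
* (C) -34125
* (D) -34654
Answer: B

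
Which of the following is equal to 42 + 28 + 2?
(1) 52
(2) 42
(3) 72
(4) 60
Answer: 3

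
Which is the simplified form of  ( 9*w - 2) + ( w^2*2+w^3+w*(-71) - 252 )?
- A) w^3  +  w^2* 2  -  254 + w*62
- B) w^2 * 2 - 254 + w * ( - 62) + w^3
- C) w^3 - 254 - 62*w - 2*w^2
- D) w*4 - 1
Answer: B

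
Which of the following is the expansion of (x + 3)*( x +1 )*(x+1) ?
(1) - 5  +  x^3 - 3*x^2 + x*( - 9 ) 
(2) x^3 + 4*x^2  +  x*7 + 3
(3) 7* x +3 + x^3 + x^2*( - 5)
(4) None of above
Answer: 4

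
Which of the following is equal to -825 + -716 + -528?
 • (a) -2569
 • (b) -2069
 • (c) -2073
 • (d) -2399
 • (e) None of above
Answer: b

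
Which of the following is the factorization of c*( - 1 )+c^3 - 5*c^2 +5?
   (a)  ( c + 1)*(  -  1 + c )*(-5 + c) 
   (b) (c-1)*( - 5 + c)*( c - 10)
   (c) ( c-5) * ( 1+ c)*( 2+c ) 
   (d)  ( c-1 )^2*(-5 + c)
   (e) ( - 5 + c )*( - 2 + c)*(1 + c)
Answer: a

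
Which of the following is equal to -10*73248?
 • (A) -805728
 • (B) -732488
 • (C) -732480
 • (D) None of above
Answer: C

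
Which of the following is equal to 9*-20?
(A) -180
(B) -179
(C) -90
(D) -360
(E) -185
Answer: A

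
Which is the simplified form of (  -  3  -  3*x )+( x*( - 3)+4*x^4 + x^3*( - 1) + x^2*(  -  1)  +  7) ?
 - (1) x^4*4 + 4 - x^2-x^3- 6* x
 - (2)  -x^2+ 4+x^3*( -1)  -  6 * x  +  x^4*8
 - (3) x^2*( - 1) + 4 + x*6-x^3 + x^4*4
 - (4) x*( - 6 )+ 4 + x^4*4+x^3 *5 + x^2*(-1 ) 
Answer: 1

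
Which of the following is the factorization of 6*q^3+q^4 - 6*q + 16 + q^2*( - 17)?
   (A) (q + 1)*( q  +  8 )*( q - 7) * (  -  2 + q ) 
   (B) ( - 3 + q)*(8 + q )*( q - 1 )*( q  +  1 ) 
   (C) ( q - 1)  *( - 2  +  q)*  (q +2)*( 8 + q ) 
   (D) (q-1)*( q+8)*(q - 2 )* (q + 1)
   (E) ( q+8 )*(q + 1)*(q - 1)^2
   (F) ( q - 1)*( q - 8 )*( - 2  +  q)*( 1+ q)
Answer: D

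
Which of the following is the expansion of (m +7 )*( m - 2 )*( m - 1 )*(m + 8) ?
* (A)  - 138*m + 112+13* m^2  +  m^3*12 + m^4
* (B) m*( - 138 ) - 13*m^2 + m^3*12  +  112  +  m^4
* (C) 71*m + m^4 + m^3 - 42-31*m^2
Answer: A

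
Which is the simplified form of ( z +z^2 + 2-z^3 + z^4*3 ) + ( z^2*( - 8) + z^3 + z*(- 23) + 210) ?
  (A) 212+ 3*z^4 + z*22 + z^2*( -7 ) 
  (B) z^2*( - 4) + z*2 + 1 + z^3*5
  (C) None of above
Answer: C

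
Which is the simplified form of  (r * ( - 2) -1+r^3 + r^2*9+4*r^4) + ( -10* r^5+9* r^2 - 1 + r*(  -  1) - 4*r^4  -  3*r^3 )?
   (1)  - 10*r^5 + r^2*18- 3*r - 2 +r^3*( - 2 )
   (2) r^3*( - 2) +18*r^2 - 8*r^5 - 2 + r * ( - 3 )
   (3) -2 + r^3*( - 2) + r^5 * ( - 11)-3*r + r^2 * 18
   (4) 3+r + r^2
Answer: 1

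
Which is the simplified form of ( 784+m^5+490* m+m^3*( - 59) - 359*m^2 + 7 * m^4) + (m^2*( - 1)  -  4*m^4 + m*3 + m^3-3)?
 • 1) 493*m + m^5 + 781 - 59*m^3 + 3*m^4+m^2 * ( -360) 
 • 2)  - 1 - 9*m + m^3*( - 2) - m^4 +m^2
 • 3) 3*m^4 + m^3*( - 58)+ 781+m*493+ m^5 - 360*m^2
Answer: 3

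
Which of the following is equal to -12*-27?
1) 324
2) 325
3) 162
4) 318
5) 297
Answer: 1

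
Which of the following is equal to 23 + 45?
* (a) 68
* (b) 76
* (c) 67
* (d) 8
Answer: a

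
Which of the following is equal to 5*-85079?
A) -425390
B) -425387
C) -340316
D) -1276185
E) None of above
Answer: E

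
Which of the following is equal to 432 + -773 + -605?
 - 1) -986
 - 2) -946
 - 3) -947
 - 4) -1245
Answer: 2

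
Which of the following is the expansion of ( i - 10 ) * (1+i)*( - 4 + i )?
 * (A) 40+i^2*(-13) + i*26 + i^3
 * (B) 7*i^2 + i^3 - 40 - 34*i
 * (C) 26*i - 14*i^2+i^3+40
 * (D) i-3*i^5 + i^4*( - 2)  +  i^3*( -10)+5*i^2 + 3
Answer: A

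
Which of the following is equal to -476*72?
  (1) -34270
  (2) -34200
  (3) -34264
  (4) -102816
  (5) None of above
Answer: 5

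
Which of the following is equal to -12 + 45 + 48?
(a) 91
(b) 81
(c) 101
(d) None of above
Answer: b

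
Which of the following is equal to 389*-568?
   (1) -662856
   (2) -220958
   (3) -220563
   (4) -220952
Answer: 4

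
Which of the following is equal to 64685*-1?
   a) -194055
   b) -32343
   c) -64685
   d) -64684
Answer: c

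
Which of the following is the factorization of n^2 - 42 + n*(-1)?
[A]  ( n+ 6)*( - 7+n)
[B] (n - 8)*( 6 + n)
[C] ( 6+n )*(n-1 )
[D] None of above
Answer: A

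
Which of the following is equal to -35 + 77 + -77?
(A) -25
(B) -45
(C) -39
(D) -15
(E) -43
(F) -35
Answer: F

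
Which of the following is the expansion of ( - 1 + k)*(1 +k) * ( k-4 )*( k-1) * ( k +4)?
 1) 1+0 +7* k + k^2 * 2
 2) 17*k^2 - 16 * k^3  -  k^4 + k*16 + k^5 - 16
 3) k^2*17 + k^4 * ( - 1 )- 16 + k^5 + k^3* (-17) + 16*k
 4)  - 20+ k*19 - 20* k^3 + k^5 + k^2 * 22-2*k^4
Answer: 3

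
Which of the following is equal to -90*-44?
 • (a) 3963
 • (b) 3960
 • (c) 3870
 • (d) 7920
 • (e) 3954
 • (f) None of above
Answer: b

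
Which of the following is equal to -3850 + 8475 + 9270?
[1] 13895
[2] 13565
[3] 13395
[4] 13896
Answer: 1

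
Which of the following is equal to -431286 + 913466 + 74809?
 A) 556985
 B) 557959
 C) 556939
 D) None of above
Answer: D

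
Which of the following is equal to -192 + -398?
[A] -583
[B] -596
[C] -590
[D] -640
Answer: C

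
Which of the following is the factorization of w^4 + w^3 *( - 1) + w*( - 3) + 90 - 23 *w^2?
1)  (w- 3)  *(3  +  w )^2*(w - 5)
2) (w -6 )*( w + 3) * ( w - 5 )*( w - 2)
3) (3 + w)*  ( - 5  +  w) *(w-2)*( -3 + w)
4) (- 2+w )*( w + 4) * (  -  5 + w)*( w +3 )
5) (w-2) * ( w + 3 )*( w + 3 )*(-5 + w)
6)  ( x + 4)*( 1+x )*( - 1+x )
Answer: 5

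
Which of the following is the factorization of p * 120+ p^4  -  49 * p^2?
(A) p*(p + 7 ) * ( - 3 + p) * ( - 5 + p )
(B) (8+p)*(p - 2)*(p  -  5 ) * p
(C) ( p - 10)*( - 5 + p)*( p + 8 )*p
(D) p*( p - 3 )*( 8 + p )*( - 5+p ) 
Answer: D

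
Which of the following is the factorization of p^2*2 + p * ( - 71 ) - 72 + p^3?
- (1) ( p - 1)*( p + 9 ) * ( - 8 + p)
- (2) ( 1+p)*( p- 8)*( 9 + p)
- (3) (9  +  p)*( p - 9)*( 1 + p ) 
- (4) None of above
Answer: 2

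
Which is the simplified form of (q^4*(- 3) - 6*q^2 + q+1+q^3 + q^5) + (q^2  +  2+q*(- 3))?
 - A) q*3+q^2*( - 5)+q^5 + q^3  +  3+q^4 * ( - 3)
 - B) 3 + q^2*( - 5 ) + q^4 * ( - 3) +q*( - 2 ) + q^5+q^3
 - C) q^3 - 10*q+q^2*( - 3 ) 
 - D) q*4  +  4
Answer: B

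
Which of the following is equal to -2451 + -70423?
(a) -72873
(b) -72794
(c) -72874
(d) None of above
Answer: c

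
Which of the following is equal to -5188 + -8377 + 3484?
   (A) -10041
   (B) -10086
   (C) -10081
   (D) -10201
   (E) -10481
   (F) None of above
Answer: C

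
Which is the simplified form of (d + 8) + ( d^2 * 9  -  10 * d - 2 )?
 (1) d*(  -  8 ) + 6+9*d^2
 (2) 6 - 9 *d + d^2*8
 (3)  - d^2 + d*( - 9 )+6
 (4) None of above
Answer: 4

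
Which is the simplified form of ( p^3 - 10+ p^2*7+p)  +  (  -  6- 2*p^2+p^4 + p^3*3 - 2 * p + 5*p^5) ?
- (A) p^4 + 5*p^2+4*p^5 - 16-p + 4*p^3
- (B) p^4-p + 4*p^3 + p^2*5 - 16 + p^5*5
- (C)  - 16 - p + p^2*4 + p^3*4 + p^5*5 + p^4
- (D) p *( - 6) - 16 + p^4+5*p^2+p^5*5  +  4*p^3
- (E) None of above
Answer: B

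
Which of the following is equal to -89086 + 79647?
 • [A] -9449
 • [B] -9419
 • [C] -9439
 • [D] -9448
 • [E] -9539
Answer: C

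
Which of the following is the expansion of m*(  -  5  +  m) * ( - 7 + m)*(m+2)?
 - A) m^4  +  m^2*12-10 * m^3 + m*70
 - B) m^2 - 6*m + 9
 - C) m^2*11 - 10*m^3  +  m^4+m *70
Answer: C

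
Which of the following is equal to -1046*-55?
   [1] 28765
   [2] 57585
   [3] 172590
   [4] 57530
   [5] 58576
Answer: 4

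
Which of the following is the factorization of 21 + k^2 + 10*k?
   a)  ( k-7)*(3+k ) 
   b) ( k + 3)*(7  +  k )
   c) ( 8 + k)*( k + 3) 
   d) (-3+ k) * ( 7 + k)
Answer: b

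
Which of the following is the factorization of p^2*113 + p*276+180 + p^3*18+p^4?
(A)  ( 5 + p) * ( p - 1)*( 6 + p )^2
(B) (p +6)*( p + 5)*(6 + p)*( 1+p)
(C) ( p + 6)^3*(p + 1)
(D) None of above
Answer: B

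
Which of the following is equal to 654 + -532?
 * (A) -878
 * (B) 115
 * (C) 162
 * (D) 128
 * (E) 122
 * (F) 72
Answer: E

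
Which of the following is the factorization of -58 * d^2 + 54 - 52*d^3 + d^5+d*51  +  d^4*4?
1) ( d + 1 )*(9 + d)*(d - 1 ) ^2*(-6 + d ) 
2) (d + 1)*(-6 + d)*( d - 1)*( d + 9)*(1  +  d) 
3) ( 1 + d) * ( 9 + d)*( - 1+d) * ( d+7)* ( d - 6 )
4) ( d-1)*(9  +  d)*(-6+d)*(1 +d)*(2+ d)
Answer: 2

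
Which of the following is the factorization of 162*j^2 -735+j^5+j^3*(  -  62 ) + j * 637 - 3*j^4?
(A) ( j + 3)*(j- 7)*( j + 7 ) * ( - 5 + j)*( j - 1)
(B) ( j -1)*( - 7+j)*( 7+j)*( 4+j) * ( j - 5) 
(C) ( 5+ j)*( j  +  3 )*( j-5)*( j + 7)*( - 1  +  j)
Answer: A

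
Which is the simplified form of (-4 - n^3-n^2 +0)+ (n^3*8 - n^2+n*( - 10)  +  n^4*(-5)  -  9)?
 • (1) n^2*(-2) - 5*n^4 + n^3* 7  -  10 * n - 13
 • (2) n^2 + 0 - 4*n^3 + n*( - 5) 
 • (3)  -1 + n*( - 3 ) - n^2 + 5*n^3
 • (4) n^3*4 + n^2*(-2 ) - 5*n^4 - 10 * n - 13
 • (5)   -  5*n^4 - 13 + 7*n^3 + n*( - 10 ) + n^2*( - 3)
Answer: 1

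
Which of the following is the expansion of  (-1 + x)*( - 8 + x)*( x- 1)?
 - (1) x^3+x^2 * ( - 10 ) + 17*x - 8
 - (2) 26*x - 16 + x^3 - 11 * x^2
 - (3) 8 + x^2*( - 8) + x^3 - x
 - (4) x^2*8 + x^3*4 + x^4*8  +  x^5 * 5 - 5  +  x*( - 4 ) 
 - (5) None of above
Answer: 1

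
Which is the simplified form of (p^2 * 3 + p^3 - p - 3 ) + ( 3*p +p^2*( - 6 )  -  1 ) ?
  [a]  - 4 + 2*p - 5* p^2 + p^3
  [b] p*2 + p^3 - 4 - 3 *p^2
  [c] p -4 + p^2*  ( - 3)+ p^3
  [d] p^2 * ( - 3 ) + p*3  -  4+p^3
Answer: b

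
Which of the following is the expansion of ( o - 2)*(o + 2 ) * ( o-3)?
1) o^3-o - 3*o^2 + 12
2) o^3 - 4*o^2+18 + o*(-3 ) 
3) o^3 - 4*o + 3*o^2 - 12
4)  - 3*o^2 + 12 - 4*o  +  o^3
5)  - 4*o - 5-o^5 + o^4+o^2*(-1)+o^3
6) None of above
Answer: 4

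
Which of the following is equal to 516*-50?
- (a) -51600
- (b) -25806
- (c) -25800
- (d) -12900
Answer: c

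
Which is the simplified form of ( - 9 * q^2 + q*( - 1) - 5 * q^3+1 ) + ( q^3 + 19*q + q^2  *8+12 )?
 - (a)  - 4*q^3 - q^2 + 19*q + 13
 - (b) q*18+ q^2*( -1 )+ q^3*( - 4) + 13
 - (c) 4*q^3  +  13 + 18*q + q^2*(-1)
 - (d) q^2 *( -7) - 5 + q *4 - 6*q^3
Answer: b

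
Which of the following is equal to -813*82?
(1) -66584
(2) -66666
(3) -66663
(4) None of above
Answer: 2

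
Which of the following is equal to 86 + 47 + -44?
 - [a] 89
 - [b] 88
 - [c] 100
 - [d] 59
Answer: a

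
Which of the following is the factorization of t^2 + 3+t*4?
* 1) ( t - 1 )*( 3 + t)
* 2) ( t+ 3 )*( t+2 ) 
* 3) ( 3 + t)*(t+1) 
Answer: 3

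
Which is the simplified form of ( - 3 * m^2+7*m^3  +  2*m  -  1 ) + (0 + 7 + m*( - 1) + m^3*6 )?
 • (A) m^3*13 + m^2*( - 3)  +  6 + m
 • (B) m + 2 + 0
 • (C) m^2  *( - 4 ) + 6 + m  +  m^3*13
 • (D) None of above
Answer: A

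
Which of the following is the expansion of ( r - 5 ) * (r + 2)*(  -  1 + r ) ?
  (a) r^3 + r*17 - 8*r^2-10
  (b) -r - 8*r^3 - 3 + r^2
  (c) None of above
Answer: c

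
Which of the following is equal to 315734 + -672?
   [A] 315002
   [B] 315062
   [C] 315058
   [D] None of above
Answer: B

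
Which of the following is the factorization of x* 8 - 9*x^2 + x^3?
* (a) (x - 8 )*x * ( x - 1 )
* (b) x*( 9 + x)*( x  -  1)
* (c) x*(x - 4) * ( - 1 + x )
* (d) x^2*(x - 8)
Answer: a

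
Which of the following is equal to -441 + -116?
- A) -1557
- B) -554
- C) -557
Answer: C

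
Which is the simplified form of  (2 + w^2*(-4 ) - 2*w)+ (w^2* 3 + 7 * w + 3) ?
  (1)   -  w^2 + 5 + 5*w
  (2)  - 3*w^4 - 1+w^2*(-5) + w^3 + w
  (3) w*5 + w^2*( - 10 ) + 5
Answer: 1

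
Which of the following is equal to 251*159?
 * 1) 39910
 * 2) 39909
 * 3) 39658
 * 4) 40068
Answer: 2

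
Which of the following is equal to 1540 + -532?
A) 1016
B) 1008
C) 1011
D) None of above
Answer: B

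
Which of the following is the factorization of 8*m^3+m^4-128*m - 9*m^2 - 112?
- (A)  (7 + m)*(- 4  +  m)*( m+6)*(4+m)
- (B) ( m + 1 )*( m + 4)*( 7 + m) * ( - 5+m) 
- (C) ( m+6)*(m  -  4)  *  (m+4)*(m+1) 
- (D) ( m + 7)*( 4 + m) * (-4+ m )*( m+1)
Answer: D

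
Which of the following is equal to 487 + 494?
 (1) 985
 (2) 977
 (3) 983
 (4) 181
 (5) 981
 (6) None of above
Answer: 5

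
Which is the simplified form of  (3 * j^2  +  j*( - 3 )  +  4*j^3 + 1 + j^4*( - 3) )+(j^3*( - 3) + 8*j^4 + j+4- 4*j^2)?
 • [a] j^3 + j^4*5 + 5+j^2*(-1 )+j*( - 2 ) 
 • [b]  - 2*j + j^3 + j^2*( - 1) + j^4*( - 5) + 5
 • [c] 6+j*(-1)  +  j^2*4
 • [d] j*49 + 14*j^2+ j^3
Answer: a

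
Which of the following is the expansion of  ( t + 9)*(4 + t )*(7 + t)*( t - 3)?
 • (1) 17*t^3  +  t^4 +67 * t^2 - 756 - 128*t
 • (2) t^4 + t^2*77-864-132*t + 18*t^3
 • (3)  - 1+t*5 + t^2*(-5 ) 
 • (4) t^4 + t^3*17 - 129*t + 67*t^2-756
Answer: 4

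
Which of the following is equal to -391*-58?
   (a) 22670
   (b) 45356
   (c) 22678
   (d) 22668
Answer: c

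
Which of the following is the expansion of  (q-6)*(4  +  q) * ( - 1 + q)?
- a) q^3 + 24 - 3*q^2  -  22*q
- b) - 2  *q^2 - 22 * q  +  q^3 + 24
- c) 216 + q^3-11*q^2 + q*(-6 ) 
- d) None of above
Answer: a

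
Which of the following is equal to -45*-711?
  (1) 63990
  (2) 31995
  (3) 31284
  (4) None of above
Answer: 2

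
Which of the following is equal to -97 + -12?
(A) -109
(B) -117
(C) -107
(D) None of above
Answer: A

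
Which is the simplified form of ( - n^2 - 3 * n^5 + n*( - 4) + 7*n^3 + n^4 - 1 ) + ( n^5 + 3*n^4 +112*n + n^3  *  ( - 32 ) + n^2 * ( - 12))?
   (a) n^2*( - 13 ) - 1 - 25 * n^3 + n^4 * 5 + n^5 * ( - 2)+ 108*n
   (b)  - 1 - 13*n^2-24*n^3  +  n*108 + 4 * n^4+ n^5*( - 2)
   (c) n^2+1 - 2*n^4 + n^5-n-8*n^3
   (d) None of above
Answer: d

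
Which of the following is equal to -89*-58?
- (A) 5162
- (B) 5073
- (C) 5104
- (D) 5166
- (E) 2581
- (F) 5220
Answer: A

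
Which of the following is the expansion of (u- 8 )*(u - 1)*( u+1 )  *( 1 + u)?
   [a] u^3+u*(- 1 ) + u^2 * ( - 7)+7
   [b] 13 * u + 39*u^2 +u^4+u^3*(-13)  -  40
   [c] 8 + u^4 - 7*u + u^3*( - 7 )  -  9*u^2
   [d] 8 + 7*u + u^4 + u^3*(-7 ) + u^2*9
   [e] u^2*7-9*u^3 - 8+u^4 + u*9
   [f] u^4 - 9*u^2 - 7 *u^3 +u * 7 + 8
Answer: f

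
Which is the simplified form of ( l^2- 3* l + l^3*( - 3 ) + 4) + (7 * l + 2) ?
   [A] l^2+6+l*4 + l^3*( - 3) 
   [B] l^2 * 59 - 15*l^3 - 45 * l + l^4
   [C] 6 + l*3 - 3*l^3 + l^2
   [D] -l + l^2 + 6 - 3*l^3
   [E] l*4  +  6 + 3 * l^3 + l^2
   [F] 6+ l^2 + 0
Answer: A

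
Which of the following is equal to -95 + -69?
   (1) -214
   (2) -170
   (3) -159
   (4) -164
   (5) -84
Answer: 4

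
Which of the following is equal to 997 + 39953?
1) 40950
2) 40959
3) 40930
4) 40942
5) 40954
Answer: 1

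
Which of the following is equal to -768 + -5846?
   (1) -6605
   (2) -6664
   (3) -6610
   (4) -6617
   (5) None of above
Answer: 5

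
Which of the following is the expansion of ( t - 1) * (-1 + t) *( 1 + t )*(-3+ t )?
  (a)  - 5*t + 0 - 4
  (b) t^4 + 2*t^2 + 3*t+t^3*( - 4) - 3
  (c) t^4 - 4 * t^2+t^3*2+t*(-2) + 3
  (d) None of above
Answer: d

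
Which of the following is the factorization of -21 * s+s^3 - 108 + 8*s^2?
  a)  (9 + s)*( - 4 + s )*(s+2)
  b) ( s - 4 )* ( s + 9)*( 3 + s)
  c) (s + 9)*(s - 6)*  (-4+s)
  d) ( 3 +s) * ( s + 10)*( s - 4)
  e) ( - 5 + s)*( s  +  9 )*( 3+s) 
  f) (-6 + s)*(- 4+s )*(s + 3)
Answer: b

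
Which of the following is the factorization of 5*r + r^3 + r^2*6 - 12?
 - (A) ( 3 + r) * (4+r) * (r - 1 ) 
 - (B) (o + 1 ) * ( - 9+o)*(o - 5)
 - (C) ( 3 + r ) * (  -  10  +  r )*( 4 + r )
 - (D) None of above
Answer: A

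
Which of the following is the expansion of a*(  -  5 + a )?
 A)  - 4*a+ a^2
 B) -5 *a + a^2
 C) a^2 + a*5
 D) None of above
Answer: B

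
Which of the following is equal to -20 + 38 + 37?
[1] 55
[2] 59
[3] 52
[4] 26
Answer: 1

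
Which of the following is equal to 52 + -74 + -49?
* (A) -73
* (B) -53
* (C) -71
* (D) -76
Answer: C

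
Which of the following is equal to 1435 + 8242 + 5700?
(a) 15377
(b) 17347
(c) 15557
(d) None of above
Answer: a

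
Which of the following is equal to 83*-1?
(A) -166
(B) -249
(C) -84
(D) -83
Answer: D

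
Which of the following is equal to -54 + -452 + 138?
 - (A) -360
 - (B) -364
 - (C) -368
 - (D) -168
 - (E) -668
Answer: C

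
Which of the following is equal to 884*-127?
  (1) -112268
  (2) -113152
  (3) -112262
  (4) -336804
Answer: 1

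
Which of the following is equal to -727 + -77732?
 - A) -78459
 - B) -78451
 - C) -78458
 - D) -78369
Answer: A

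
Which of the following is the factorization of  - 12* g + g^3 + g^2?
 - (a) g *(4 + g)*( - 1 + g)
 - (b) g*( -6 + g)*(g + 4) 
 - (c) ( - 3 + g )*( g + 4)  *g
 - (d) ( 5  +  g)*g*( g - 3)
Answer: c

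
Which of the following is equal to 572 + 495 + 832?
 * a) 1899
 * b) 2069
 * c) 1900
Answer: a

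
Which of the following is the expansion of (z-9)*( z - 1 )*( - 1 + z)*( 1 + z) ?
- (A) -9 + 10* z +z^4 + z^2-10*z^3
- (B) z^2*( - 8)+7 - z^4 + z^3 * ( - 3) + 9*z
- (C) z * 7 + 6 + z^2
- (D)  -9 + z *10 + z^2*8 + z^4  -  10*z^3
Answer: D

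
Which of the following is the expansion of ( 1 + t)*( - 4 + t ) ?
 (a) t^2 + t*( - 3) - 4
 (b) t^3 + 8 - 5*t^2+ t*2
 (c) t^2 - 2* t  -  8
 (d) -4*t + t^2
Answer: a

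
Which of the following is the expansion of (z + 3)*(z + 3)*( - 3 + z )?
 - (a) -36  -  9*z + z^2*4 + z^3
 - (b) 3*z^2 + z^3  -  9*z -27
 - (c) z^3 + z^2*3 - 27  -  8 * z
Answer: b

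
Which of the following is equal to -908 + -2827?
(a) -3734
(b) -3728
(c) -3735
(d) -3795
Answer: c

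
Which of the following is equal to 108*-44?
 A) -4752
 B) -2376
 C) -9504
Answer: A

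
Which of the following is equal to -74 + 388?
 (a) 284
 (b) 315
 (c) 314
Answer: c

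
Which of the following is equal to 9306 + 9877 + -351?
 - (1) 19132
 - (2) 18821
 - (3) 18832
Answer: 3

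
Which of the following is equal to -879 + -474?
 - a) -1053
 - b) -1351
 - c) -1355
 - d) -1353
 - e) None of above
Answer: d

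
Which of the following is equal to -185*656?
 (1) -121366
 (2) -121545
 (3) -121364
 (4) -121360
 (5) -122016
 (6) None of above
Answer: 4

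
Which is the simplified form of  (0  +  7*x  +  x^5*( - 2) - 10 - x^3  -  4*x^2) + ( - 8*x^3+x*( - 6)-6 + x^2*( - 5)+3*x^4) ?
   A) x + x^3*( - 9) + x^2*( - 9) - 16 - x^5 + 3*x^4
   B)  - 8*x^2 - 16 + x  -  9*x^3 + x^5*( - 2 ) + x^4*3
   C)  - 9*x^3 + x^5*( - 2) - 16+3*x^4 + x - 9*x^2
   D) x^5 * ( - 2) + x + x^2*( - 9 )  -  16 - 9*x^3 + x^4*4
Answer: C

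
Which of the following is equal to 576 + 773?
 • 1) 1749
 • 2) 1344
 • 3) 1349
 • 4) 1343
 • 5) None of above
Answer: 3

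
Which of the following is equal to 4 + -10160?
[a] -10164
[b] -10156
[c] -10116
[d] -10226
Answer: b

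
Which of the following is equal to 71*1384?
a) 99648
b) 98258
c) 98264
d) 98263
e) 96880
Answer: c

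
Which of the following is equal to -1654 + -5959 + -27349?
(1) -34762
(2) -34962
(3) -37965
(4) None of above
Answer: 2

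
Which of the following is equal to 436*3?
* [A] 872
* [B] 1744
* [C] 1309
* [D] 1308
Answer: D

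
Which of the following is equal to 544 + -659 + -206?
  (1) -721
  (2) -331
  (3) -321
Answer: 3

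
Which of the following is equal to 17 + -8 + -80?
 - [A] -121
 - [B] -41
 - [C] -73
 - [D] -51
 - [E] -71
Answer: E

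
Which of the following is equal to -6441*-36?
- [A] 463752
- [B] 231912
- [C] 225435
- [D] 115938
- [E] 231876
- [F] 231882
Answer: E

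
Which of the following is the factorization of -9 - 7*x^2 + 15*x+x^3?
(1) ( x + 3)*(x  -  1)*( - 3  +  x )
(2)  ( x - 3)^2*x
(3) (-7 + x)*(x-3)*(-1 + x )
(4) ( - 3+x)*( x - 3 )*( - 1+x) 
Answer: 4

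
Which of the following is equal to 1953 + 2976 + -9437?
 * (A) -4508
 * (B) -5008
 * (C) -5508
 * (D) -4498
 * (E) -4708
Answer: A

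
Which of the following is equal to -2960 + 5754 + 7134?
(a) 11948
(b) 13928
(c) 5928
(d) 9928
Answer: d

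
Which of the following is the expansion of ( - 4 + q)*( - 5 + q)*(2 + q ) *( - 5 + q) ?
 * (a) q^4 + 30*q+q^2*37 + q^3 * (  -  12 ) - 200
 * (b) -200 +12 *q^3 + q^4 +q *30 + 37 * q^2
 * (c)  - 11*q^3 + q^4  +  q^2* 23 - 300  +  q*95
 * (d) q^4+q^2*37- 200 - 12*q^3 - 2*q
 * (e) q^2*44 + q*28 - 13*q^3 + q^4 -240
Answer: a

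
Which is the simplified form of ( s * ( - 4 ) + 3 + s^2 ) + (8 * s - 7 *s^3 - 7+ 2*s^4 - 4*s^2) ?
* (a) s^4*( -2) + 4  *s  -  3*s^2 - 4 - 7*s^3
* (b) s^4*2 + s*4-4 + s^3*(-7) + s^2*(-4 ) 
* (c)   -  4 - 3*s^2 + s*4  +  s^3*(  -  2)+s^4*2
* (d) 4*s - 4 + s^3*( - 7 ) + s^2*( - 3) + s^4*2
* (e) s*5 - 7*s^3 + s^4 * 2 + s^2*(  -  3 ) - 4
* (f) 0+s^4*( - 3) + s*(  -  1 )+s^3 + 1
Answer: d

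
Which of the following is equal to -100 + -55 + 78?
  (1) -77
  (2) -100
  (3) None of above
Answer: 1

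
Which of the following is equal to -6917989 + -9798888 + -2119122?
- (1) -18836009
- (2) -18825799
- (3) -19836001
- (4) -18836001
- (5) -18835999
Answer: 5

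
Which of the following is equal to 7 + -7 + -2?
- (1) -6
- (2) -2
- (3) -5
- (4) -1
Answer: 2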